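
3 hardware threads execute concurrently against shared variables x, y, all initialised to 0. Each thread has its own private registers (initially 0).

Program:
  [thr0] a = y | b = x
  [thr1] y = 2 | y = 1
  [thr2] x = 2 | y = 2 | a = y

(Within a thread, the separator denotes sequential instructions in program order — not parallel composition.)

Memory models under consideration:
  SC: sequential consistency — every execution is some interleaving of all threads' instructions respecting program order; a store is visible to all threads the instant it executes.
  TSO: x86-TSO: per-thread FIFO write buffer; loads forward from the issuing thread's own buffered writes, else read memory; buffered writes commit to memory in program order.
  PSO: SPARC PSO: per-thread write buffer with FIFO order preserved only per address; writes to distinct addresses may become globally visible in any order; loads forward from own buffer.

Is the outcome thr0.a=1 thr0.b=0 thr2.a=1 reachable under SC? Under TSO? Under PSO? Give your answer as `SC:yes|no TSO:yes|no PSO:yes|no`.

outcome vector order: (thr0.a,thr0.b,thr2.a)
SC: 11 outcomes — {0/0/1; 0/0/2; 0/2/1; 0/2/2; 1/0/2; 1/2/1; 1/2/2; 2/0/1; 2/0/2; 2/2/1; 2/2/2}
TSO: 11 outcomes — {0/0/1; 0/0/2; 0/2/1; 0/2/2; 1/0/2; 1/2/1; 1/2/2; 2/0/1; 2/0/2; 2/2/1; 2/2/2}
PSO: 12 outcomes — {0/0/1; 0/0/2; 0/2/1; 0/2/2; 1/0/1; 1/0/2; 1/2/1; 1/2/2; 2/0/1; 2/0/2; 2/2/1; 2/2/2}
target 1/0/1 ∈ {PSO}

SC:no TSO:no PSO:yes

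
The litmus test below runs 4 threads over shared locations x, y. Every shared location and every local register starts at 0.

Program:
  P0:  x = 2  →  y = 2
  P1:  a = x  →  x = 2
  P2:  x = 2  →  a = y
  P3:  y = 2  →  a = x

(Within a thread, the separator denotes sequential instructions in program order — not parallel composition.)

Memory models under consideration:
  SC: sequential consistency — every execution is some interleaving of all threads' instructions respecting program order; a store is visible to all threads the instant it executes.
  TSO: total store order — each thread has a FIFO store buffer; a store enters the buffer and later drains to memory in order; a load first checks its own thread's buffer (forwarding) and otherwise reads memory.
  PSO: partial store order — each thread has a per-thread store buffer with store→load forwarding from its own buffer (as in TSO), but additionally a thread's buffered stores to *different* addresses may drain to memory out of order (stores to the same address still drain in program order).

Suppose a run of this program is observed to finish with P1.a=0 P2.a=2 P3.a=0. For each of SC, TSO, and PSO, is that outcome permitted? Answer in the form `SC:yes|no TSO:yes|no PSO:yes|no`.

outcome vector order: (P1.a,P2.a,P3.a)
under SC → 0/0/2; 0/2/0; 0/2/2; 2/0/2; 2/2/0; 2/2/2
under TSO → 0/0/0; 0/0/2; 0/2/0; 0/2/2; 2/0/0; 2/0/2; 2/2/0; 2/2/2
under PSO → 0/0/0; 0/0/2; 0/2/0; 0/2/2; 2/0/0; 2/0/2; 2/2/0; 2/2/2
target 0/2/0 ∈ {SC,TSO,PSO}

SC:yes TSO:yes PSO:yes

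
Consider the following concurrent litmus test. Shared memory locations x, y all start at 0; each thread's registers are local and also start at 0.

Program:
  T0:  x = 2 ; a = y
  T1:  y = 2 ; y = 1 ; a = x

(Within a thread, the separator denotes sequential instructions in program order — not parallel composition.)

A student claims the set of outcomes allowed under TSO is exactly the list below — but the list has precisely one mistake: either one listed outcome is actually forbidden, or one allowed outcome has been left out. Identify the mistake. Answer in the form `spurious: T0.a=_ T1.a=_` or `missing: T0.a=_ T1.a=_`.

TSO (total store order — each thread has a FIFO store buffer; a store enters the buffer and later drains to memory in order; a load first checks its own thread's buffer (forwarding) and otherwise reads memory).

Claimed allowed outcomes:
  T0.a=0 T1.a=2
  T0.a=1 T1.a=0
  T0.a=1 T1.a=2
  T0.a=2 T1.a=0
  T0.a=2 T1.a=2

outcome vector order: (T0.a,T1.a)
TSO (6): <0 0> <0 2> <1 0> <1 2> <2 0> <2 2>
TSO∖claimed = {<0 0>}

missing: T0.a=0 T1.a=0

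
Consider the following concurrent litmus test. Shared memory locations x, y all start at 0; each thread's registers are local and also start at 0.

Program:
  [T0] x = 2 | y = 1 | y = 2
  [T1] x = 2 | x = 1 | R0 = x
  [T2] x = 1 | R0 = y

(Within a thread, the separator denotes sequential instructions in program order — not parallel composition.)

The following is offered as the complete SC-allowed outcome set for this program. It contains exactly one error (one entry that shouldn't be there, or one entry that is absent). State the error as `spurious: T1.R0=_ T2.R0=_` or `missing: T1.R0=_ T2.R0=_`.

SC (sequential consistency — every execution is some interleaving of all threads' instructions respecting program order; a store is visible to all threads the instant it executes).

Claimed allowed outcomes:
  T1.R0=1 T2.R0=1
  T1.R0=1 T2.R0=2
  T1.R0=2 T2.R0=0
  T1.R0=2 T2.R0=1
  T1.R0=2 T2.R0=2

outcome vector order: (T1.R0,T2.R0)
SC: 6 outcomes — {<1 0> <1 1> <1 2> <2 0> <2 1> <2 2>}
SC∖claimed = {<1 0>}

missing: T1.R0=1 T2.R0=0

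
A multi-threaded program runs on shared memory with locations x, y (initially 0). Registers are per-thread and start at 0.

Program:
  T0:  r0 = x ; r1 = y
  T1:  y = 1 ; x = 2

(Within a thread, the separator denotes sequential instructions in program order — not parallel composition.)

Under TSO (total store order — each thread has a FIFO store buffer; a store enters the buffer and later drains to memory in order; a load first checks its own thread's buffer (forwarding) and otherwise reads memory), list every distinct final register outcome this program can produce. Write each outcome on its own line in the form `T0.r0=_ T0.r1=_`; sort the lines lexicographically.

T0.r0=0 T0.r1=0
T0.r0=0 T0.r1=1
T0.r0=2 T0.r1=1

outcome vector order: (T0.r0,T0.r1)
|TSO outcomes| = 3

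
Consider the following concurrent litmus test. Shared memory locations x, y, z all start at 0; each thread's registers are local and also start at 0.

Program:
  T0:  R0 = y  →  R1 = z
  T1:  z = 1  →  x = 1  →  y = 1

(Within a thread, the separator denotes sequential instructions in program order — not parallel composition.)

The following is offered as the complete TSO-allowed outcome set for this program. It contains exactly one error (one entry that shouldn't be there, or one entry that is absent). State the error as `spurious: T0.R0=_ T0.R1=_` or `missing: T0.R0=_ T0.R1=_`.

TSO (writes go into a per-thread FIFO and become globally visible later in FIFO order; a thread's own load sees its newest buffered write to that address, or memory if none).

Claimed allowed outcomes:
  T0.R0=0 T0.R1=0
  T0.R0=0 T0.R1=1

missing: T0.R0=1 T0.R1=1

outcome vector order: (T0.R0,T0.R1)
TSO (3): 00; 01; 11
TSO∖claimed = {11}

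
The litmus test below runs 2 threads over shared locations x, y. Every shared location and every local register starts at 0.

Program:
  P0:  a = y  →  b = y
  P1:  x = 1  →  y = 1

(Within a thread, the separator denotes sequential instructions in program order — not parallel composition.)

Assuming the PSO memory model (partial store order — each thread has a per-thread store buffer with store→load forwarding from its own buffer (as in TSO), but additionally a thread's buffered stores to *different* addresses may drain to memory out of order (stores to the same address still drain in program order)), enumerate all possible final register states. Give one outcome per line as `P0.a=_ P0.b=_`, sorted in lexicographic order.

P0.a=0 P0.b=0
P0.a=0 P0.b=1
P0.a=1 P0.b=1

outcome vector order: (P0.a,P0.b)
|PSO outcomes| = 3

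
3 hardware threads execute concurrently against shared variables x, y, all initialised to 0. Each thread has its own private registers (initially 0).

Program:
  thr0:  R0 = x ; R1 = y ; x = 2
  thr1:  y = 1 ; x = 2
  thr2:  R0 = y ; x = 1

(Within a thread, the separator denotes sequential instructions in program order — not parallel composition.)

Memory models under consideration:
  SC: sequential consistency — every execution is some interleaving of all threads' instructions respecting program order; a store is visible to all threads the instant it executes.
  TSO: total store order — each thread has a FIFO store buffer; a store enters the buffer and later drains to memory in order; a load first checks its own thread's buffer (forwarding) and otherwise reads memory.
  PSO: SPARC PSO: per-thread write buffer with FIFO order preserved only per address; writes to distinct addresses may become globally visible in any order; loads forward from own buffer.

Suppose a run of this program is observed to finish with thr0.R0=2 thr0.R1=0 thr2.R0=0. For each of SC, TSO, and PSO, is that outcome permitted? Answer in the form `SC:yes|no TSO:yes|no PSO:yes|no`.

SC:no TSO:no PSO:yes

outcome vector order: (thr0.R0,thr0.R1,thr2.R0)
SC: 9 outcomes — {<0 0 0>; <0 0 1>; <0 1 0>; <0 1 1>; <1 0 0>; <1 1 0>; <1 1 1>; <2 1 0>; <2 1 1>}
TSO: 9 outcomes — {<0 0 0>; <0 0 1>; <0 1 0>; <0 1 1>; <1 0 0>; <1 1 0>; <1 1 1>; <2 1 0>; <2 1 1>}
PSO: 11 outcomes — {<0 0 0>; <0 0 1>; <0 1 0>; <0 1 1>; <1 0 0>; <1 1 0>; <1 1 1>; <2 0 0>; <2 0 1>; <2 1 0>; <2 1 1>}
target <2 0 0> ∈ {PSO}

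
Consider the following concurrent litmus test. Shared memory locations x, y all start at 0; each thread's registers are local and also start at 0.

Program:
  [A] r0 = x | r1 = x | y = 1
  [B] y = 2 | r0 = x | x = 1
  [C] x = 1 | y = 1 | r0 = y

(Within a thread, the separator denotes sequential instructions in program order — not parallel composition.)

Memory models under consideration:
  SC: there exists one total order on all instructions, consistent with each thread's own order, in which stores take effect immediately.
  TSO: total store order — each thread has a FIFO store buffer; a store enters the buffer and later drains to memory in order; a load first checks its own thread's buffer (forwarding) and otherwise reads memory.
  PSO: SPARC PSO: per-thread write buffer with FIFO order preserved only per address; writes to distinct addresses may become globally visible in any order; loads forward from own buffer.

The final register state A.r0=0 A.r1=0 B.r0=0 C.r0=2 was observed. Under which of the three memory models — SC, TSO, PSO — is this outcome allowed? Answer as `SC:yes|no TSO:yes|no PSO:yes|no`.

outcome vector order: (A.r0,A.r1,B.r0,C.r0)
[SC] allowed = {0/0/0/1; 0/0/1/1; 0/0/1/2; 0/1/0/1; 0/1/1/1; 0/1/1/2; 1/1/0/1; 1/1/1/1; 1/1/1/2}
[TSO] allowed = {0/0/0/1; 0/0/0/2; 0/0/1/1; 0/0/1/2; 0/1/0/1; 0/1/0/2; 0/1/1/1; 0/1/1/2; 1/1/0/1; 1/1/0/2; 1/1/1/1; 1/1/1/2}
[PSO] allowed = {0/0/0/1; 0/0/0/2; 0/0/1/1; 0/0/1/2; 0/1/0/1; 0/1/0/2; 0/1/1/1; 0/1/1/2; 1/1/0/1; 1/1/0/2; 1/1/1/1; 1/1/1/2}
target 0/0/0/2 ∈ {TSO,PSO}

SC:no TSO:yes PSO:yes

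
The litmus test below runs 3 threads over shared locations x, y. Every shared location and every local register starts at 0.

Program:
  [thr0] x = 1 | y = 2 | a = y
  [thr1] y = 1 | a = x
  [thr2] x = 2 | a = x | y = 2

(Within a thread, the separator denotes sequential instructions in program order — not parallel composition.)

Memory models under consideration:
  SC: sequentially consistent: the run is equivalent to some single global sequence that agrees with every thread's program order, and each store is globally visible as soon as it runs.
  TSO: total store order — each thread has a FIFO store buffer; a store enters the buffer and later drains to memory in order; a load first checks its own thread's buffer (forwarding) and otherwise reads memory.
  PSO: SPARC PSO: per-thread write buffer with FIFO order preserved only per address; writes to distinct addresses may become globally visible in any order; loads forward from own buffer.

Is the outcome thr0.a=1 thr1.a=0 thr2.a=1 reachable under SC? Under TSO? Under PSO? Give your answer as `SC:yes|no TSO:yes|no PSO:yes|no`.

outcome vector order: (thr0.a,thr1.a,thr2.a)
SC: 9 outcomes — {1/1/1; 1/1/2; 1/2/2; 2/0/1; 2/0/2; 2/1/1; 2/1/2; 2/2/1; 2/2/2}
TSO: 12 outcomes — {1/0/1; 1/0/2; 1/1/1; 1/1/2; 1/2/1; 1/2/2; 2/0/1; 2/0/2; 2/1/1; 2/1/2; 2/2/1; 2/2/2}
PSO: 12 outcomes — {1/0/1; 1/0/2; 1/1/1; 1/1/2; 1/2/1; 1/2/2; 2/0/1; 2/0/2; 2/1/1; 2/1/2; 2/2/1; 2/2/2}
target 1/0/1 ∈ {TSO,PSO}

SC:no TSO:yes PSO:yes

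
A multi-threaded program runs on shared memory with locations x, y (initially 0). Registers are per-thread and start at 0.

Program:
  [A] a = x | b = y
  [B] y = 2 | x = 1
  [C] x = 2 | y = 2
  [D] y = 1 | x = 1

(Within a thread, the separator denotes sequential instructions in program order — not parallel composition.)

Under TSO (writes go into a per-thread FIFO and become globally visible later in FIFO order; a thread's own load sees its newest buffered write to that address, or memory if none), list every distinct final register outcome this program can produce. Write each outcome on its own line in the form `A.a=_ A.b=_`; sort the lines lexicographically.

outcome vector order: (A.a,A.b)
|TSO outcomes| = 8

A.a=0 A.b=0
A.a=0 A.b=1
A.a=0 A.b=2
A.a=1 A.b=1
A.a=1 A.b=2
A.a=2 A.b=0
A.a=2 A.b=1
A.a=2 A.b=2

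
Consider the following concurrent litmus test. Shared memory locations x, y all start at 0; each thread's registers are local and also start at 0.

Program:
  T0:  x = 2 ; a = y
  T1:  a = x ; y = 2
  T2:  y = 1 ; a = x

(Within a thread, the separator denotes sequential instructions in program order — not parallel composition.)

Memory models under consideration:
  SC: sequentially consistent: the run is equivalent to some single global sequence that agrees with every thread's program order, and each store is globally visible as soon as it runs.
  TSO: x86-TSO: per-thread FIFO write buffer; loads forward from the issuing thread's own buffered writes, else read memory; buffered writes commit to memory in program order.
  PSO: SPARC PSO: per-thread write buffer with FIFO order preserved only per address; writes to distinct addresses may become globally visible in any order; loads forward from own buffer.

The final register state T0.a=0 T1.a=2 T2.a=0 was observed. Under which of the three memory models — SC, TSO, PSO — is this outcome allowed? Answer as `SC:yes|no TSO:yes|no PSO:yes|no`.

SC:no TSO:yes PSO:yes

outcome vector order: (T0.a,T1.a,T2.a)
SC (10): (0,0,2) (0,2,2) (1,0,0) (1,0,2) (1,2,0) (1,2,2) (2,0,0) (2,0,2) (2,2,0) (2,2,2)
TSO (12): (0,0,0) (0,0,2) (0,2,0) (0,2,2) (1,0,0) (1,0,2) (1,2,0) (1,2,2) (2,0,0) (2,0,2) (2,2,0) (2,2,2)
PSO (12): (0,0,0) (0,0,2) (0,2,0) (0,2,2) (1,0,0) (1,0,2) (1,2,0) (1,2,2) (2,0,0) (2,0,2) (2,2,0) (2,2,2)
target (0,2,0) ∈ {TSO,PSO}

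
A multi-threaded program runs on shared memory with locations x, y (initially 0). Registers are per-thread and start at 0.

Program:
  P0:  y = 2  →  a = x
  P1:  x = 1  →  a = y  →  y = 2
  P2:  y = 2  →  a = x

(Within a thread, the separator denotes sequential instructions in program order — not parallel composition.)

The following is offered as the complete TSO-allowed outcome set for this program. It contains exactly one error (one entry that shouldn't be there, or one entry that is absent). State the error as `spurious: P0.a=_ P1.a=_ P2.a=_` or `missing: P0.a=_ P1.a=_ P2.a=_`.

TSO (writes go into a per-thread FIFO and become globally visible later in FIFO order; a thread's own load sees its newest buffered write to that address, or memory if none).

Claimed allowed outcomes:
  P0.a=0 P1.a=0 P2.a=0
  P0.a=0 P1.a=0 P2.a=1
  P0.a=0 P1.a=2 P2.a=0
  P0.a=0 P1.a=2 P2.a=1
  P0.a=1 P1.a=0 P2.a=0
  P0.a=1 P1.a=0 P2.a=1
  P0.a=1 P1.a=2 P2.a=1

missing: P0.a=1 P1.a=2 P2.a=0

outcome vector order: (P0.a,P1.a,P2.a)
under TSO → 0/0/0, 0/0/1, 0/2/0, 0/2/1, 1/0/0, 1/0/1, 1/2/0, 1/2/1
TSO∖claimed = {1/2/0}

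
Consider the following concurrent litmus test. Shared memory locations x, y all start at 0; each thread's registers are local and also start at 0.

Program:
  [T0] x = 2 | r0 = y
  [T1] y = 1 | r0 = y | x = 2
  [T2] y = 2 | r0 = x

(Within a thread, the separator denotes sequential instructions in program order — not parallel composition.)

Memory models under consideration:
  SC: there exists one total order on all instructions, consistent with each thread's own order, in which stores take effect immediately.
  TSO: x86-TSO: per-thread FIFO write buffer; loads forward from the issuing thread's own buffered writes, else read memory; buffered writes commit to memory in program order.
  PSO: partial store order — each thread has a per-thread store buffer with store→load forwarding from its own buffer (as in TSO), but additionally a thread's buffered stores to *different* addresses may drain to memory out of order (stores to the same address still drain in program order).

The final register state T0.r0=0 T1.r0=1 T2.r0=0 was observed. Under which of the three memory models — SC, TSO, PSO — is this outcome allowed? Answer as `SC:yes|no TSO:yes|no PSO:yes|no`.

outcome vector order: (T0.r0,T1.r0,T2.r0)
SC: 9 outcomes — {<0 1 2>, <0 2 2>, <1 1 0>, <1 1 2>, <1 2 2>, <2 1 0>, <2 1 2>, <2 2 0>, <2 2 2>}
TSO: 12 outcomes — {<0 1 0>, <0 1 2>, <0 2 0>, <0 2 2>, <1 1 0>, <1 1 2>, <1 2 0>, <1 2 2>, <2 1 0>, <2 1 2>, <2 2 0>, <2 2 2>}
PSO: 12 outcomes — {<0 1 0>, <0 1 2>, <0 2 0>, <0 2 2>, <1 1 0>, <1 1 2>, <1 2 0>, <1 2 2>, <2 1 0>, <2 1 2>, <2 2 0>, <2 2 2>}
target <0 1 0> ∈ {TSO,PSO}

SC:no TSO:yes PSO:yes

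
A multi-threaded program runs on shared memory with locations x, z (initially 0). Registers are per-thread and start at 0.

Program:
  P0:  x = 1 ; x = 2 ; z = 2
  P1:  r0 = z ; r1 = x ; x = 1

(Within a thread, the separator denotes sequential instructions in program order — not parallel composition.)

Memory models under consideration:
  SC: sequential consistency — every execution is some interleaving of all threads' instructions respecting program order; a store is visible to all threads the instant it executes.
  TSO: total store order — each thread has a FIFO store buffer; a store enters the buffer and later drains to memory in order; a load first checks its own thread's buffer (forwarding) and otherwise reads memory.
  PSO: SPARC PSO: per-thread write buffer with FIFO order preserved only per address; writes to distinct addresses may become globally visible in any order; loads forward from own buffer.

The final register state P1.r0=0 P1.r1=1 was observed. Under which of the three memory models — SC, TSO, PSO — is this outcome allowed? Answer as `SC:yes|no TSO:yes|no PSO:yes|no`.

SC:yes TSO:yes PSO:yes

outcome vector order: (P1.r0,P1.r1)
SC (4): 00 01 02 22
TSO (4): 00 01 02 22
PSO (6): 00 01 02 20 21 22
target 01 ∈ {SC,TSO,PSO}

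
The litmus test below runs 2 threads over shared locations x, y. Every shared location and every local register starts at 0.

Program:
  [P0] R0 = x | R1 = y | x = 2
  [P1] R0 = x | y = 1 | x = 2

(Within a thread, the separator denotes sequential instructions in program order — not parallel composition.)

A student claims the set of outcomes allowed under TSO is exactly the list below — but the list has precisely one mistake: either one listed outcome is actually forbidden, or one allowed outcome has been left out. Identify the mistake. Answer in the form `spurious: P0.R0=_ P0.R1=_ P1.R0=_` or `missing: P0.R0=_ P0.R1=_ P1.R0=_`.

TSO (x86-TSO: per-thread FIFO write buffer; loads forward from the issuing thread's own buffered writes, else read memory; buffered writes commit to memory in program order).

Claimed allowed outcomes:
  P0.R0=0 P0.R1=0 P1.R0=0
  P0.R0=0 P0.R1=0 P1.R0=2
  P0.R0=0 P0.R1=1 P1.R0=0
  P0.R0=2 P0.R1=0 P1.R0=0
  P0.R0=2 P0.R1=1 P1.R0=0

outcome vector order: (P0.R0,P0.R1,P1.R0)
TSO: 4 outcomes — {(0,0,0), (0,0,2), (0,1,0), (2,1,0)}
claimed∖TSO = {(2,0,0)}

spurious: P0.R0=2 P0.R1=0 P1.R0=0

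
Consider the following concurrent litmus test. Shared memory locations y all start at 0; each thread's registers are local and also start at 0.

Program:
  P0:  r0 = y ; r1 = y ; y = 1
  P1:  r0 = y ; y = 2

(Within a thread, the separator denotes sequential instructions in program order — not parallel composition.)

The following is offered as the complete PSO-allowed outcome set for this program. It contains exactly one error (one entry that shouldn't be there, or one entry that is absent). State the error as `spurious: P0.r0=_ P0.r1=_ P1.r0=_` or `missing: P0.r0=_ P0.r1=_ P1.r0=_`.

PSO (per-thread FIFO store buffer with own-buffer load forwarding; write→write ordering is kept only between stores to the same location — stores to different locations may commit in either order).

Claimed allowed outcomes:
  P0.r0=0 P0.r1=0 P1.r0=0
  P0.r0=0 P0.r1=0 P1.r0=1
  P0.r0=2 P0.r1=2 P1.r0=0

outcome vector order: (P0.r0,P0.r1,P1.r0)
PSO: 4 outcomes — {000; 001; 020; 220}
PSO∖claimed = {020}

missing: P0.r0=0 P0.r1=2 P1.r0=0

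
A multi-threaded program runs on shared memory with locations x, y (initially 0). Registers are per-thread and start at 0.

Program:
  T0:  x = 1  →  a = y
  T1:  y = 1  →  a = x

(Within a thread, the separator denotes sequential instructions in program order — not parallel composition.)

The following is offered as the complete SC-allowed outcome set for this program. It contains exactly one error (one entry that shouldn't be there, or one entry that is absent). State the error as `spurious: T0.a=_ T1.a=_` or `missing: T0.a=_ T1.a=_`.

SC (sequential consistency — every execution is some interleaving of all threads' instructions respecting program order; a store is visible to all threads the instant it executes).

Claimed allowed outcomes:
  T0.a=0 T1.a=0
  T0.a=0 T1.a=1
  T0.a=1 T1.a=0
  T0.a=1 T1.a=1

spurious: T0.a=0 T1.a=0

outcome vector order: (T0.a,T1.a)
SC (3): <0 1>, <1 0>, <1 1>
claimed∖SC = {<0 0>}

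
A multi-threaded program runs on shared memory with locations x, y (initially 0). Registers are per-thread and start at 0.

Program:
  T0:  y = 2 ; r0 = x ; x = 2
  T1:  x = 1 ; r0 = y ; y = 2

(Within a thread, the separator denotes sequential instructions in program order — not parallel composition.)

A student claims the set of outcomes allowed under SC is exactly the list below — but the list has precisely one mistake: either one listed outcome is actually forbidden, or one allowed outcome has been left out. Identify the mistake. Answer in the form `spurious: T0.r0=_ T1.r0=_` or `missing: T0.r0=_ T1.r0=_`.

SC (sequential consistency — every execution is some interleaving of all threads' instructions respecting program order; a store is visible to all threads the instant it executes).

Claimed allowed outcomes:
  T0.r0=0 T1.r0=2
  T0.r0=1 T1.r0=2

outcome vector order: (T0.r0,T1.r0)
[SC] allowed = {<0 2> <1 0> <1 2>}
SC∖claimed = {<1 0>}

missing: T0.r0=1 T1.r0=0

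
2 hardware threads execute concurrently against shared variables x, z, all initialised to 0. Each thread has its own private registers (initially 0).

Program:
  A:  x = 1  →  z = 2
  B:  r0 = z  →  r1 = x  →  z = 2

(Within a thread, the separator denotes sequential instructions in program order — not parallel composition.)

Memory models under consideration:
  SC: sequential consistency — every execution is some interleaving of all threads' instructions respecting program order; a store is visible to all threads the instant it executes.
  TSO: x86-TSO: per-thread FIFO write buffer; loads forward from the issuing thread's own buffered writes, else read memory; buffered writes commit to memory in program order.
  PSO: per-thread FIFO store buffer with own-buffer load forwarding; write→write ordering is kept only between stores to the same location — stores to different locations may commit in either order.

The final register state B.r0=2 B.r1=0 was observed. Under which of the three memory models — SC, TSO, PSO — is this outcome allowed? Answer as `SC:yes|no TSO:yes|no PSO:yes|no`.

outcome vector order: (B.r0,B.r1)
SC: 3 outcomes — {(0,0) (0,1) (2,1)}
TSO: 3 outcomes — {(0,0) (0,1) (2,1)}
PSO: 4 outcomes — {(0,0) (0,1) (2,0) (2,1)}
target (2,0) ∈ {PSO}

SC:no TSO:no PSO:yes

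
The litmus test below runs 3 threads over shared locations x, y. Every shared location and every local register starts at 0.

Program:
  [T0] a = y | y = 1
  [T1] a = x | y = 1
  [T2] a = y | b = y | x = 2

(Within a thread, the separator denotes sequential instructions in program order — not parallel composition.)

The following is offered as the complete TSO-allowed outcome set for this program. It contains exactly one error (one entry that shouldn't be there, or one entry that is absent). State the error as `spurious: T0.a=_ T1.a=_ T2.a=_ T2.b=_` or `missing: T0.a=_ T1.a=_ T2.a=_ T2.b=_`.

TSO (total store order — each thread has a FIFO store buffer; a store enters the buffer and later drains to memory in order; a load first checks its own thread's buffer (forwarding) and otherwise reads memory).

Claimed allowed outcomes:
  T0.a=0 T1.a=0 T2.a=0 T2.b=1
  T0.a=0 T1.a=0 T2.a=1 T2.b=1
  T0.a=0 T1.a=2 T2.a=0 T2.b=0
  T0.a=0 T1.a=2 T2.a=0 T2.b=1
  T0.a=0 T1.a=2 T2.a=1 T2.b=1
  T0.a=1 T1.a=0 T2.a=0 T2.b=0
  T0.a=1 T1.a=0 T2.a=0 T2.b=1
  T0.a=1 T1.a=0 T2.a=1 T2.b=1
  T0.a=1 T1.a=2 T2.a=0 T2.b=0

missing: T0.a=0 T1.a=0 T2.a=0 T2.b=0

outcome vector order: (T0.a,T1.a,T2.a,T2.b)
TSO: 10 outcomes — {0/0/0/0 0/0/0/1 0/0/1/1 0/2/0/0 0/2/0/1 0/2/1/1 1/0/0/0 1/0/0/1 1/0/1/1 1/2/0/0}
TSO∖claimed = {0/0/0/0}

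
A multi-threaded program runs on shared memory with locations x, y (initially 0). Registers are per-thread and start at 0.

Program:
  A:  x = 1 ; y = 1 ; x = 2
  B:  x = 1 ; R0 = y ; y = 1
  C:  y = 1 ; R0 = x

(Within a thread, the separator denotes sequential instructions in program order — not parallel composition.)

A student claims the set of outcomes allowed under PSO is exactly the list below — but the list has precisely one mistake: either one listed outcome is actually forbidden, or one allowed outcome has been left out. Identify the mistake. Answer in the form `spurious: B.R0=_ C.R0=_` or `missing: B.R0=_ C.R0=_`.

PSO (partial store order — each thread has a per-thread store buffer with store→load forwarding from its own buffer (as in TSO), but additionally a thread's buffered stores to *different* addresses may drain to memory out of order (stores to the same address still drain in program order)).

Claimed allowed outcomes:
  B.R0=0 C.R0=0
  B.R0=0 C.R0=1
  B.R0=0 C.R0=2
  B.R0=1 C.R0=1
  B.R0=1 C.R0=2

outcome vector order: (B.R0,C.R0)
[PSO] allowed = {<0 0>, <0 1>, <0 2>, <1 0>, <1 1>, <1 2>}
PSO∖claimed = {<1 0>}

missing: B.R0=1 C.R0=0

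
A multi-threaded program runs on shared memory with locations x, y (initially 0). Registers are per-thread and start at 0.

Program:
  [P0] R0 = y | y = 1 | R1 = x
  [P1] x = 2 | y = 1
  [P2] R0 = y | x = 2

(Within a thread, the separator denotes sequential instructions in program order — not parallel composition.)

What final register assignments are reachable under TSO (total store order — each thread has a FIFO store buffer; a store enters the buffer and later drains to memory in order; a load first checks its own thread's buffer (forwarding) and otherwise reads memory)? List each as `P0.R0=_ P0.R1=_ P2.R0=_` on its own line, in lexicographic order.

P0.R0=0 P0.R1=0 P2.R0=0
P0.R0=0 P0.R1=0 P2.R0=1
P0.R0=0 P0.R1=2 P2.R0=0
P0.R0=0 P0.R1=2 P2.R0=1
P0.R0=1 P0.R1=2 P2.R0=0
P0.R0=1 P0.R1=2 P2.R0=1

outcome vector order: (P0.R0,P0.R1,P2.R0)
|TSO outcomes| = 6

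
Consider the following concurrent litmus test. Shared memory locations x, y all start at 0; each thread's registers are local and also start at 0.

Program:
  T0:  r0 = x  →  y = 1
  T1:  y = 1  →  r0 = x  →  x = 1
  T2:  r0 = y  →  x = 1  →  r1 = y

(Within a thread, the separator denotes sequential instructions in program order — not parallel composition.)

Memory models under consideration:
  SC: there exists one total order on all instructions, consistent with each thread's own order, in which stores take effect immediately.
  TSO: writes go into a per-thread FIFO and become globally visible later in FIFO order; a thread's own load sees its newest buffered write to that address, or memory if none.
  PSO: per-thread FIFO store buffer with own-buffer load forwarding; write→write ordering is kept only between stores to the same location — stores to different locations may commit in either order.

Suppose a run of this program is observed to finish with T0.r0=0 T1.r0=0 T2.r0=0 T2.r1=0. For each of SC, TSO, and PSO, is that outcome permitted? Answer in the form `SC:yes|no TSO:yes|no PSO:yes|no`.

SC:no TSO:yes PSO:yes

outcome vector order: (T0.r0,T1.r0,T2.r0,T2.r1)
SC: 10 outcomes — {0/0/0/1; 0/0/1/1; 0/1/0/0; 0/1/0/1; 0/1/1/1; 1/0/0/1; 1/0/1/1; 1/1/0/0; 1/1/0/1; 1/1/1/1}
TSO: 12 outcomes — {0/0/0/0; 0/0/0/1; 0/0/1/1; 0/1/0/0; 0/1/0/1; 0/1/1/1; 1/0/0/0; 1/0/0/1; 1/0/1/1; 1/1/0/0; 1/1/0/1; 1/1/1/1}
PSO: 12 outcomes — {0/0/0/0; 0/0/0/1; 0/0/1/1; 0/1/0/0; 0/1/0/1; 0/1/1/1; 1/0/0/0; 1/0/0/1; 1/0/1/1; 1/1/0/0; 1/1/0/1; 1/1/1/1}
target 0/0/0/0 ∈ {TSO,PSO}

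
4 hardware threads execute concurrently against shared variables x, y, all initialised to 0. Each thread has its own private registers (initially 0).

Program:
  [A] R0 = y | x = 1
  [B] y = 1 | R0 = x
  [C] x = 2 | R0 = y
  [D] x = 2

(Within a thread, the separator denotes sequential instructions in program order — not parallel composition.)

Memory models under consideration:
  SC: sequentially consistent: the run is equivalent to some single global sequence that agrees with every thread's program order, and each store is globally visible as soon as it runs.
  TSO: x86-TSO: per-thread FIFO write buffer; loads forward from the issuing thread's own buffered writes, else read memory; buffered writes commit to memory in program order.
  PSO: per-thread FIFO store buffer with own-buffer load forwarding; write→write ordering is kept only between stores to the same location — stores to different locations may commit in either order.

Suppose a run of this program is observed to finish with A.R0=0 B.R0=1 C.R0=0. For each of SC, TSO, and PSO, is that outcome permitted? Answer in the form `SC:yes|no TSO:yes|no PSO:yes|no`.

outcome vector order: (A.R0,B.R0,C.R0)
under SC → 0/0/1; 0/1/0; 0/1/1; 0/2/0; 0/2/1; 1/0/1; 1/1/0; 1/1/1; 1/2/0; 1/2/1
under TSO → 0/0/0; 0/0/1; 0/1/0; 0/1/1; 0/2/0; 0/2/1; 1/0/0; 1/0/1; 1/1/0; 1/1/1; 1/2/0; 1/2/1
under PSO → 0/0/0; 0/0/1; 0/1/0; 0/1/1; 0/2/0; 0/2/1; 1/0/0; 1/0/1; 1/1/0; 1/1/1; 1/2/0; 1/2/1
target 0/1/0 ∈ {SC,TSO,PSO}

SC:yes TSO:yes PSO:yes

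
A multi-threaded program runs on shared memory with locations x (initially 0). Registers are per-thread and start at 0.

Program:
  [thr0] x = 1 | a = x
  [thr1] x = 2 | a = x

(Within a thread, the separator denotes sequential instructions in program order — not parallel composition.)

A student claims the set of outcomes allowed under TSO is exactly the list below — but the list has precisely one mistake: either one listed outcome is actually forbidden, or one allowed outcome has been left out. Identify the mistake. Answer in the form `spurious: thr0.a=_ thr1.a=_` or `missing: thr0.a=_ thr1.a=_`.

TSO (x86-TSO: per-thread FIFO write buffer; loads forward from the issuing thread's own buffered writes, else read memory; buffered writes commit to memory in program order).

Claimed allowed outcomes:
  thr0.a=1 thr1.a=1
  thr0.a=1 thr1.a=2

missing: thr0.a=2 thr1.a=2

outcome vector order: (thr0.a,thr1.a)
TSO: 3 outcomes — {11 12 22}
TSO∖claimed = {22}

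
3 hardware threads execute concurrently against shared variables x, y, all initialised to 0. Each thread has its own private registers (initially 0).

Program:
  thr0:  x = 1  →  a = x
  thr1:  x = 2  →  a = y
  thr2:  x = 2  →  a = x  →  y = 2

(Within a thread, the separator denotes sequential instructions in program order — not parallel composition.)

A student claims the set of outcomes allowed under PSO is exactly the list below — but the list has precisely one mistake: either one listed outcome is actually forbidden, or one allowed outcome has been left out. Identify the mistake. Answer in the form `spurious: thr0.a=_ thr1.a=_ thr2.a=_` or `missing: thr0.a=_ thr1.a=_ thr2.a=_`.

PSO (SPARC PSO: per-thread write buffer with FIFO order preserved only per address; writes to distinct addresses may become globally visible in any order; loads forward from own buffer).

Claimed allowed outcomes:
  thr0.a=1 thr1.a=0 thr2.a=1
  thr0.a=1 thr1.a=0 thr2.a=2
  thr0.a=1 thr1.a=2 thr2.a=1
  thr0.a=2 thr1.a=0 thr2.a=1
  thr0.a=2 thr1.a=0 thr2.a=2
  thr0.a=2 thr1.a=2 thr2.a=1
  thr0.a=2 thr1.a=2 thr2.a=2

outcome vector order: (thr0.a,thr1.a,thr2.a)
[PSO] allowed = {<1 0 1>, <1 0 2>, <1 2 1>, <1 2 2>, <2 0 1>, <2 0 2>, <2 2 1>, <2 2 2>}
PSO∖claimed = {<1 2 2>}

missing: thr0.a=1 thr1.a=2 thr2.a=2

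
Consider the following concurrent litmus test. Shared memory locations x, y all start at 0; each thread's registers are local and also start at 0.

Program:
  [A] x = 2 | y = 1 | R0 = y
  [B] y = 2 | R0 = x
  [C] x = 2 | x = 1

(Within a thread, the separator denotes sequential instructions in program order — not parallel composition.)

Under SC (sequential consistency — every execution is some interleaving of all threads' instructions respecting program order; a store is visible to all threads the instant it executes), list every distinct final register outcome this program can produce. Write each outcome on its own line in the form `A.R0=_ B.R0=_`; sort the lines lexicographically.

outcome vector order: (A.R0,B.R0)
|SC outcomes| = 5

A.R0=1 B.R0=0
A.R0=1 B.R0=1
A.R0=1 B.R0=2
A.R0=2 B.R0=1
A.R0=2 B.R0=2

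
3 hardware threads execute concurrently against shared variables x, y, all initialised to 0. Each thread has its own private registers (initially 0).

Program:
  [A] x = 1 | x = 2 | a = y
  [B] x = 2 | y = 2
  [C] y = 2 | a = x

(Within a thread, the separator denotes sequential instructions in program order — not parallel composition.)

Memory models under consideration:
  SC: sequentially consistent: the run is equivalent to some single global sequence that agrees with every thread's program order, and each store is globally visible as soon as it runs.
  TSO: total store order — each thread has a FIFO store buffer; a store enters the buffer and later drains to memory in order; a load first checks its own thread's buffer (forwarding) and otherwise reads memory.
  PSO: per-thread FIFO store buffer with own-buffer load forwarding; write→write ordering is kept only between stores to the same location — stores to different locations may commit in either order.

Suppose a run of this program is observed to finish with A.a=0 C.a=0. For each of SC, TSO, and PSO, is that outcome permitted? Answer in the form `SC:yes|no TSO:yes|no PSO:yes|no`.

outcome vector order: (A.a,C.a)
SC: 4 outcomes — {(0,2); (2,0); (2,1); (2,2)}
TSO: 6 outcomes — {(0,0); (0,1); (0,2); (2,0); (2,1); (2,2)}
PSO: 6 outcomes — {(0,0); (0,1); (0,2); (2,0); (2,1); (2,2)}
target (0,0) ∈ {TSO,PSO}

SC:no TSO:yes PSO:yes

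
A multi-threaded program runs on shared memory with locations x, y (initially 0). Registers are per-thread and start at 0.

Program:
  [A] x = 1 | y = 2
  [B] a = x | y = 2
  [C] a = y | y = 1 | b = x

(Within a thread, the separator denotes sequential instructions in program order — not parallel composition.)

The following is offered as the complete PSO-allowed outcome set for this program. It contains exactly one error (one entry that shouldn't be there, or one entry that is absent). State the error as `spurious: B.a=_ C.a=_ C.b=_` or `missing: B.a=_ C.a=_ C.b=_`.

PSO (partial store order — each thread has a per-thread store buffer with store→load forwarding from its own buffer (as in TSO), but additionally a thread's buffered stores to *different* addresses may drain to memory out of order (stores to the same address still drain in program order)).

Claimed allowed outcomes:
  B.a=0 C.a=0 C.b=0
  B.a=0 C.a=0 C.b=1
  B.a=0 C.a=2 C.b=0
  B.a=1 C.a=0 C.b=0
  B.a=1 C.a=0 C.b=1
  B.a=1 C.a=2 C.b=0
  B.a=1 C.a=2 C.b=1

missing: B.a=0 C.a=2 C.b=1

outcome vector order: (B.a,C.a,C.b)
PSO (8): (0,0,0); (0,0,1); (0,2,0); (0,2,1); (1,0,0); (1,0,1); (1,2,0); (1,2,1)
PSO∖claimed = {(0,2,1)}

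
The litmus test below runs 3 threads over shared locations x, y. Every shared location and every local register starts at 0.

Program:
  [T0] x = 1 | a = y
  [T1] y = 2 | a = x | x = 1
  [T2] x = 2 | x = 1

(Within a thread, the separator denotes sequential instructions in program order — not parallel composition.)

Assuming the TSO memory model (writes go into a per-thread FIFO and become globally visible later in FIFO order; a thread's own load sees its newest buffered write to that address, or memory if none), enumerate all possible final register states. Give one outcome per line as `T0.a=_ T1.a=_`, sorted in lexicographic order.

T0.a=0 T1.a=0
T0.a=0 T1.a=1
T0.a=0 T1.a=2
T0.a=2 T1.a=0
T0.a=2 T1.a=1
T0.a=2 T1.a=2

outcome vector order: (T0.a,T1.a)
|TSO outcomes| = 6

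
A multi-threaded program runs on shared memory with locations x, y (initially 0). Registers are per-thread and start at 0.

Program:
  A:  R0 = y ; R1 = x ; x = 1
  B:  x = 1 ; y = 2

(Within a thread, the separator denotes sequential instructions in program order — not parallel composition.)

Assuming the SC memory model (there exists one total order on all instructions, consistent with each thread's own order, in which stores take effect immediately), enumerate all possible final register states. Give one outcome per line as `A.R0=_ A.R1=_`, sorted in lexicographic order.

outcome vector order: (A.R0,A.R1)
|SC outcomes| = 3

A.R0=0 A.R1=0
A.R0=0 A.R1=1
A.R0=2 A.R1=1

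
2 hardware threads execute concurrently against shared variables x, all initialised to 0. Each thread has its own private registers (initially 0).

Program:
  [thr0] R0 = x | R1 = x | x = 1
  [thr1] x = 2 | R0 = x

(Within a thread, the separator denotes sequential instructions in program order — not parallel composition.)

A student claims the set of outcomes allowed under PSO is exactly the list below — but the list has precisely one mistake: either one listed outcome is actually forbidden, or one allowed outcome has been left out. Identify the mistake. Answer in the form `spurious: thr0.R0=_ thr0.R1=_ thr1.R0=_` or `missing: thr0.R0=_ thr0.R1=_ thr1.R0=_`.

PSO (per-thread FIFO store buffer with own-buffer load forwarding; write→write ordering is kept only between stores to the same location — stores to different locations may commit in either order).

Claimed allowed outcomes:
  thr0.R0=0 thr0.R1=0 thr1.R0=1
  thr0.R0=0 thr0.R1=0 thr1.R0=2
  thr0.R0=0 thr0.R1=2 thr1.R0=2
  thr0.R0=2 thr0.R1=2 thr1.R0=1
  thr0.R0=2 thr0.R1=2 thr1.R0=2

missing: thr0.R0=0 thr0.R1=2 thr1.R0=1

outcome vector order: (thr0.R0,thr0.R1,thr1.R0)
under PSO → 001; 002; 021; 022; 221; 222
PSO∖claimed = {021}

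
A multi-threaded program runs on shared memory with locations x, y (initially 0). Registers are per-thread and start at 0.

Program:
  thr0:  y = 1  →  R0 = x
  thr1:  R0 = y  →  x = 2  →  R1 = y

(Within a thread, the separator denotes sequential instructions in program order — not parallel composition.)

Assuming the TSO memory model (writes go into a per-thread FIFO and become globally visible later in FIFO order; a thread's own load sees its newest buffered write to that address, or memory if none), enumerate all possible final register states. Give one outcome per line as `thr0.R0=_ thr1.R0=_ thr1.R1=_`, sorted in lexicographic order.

thr0.R0=0 thr1.R0=0 thr1.R1=0
thr0.R0=0 thr1.R0=0 thr1.R1=1
thr0.R0=0 thr1.R0=1 thr1.R1=1
thr0.R0=2 thr1.R0=0 thr1.R1=0
thr0.R0=2 thr1.R0=0 thr1.R1=1
thr0.R0=2 thr1.R0=1 thr1.R1=1

outcome vector order: (thr0.R0,thr1.R0,thr1.R1)
|TSO outcomes| = 6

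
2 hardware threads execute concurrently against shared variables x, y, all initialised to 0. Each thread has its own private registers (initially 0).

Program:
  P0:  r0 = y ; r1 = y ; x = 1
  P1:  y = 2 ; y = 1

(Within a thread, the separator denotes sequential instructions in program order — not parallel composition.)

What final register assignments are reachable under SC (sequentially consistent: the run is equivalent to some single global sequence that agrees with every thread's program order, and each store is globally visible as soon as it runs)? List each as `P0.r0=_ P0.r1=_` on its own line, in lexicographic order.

outcome vector order: (P0.r0,P0.r1)
|SC outcomes| = 6

P0.r0=0 P0.r1=0
P0.r0=0 P0.r1=1
P0.r0=0 P0.r1=2
P0.r0=1 P0.r1=1
P0.r0=2 P0.r1=1
P0.r0=2 P0.r1=2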